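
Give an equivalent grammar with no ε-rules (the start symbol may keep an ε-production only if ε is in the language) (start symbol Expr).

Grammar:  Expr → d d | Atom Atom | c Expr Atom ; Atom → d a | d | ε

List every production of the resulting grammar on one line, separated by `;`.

Expr → d d | Atom Atom | Atom | c Expr Atom | c Expr | c Atom | c | ε; Atom → d a | d

The nullable symbols are {Atom, Expr}.
ε ∈ L(G) since Expr is nullable, so keep Expr → ε.
Add the nullable-subset variants: Expr → Atom Atom gives Atom Atom | Atom. Expr → c Expr Atom gives c Expr Atom | c Expr | c Atom | c.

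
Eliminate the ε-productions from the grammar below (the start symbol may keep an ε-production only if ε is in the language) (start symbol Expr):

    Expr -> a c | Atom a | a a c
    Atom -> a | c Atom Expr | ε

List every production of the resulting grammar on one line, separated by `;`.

The nullable symbols are {Atom}.
ε ∉ L(G), so no ε-production is kept.
Add the nullable-subset variants: Expr → Atom a gives Atom a | a. Atom → c Atom Expr gives c Atom Expr | c Expr.

Expr -> a c | Atom a | a | a a c; Atom -> a | c Atom Expr | c Expr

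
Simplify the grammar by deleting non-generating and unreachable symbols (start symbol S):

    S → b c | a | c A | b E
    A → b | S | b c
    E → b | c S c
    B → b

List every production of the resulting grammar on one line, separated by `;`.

S → b c | a | c A | b E; A → b | S | b c; E → b | c S c

Generating nonterminals: {A, B, E, S}.
Reachable from S after that: {A, E, S}.
Removed useless symbols: {B} and every production mentioning them.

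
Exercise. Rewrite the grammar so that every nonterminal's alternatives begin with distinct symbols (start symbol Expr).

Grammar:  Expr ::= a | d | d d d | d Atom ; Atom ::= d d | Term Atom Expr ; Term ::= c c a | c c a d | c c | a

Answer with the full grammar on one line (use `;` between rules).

Expr has alternatives sharing prefix 'd': factor to Expr → d Expr1 with Expr1 → ε | d d | Atom.
Term has alternatives sharing prefix 'c c': factor to Term → c c Term1 with Term1 → a | a d | ε.
Term1 has alternatives sharing prefix 'a': factor to Term1 → a Term11 with Term11 → ε | d.

Expr ::= a | d Expr1; Atom ::= d d | Term Atom Expr; Term ::= a | c c Term1; Expr1 ::= eps | d d | Atom; Term1 ::= eps | a Term11; Term11 ::= eps | d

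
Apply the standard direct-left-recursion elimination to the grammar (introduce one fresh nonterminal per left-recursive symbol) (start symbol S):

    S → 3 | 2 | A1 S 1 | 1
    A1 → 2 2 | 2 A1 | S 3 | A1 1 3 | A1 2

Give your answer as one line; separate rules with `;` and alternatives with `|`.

Left recursion appears on A1.
For A1: α = {1 3, 2}, β = {2 2, 2 A1, S 3}. Rewrite as A1 → β A1' and A1' → α A1' | ε.

S → 3 | 2 | A1 S 1 | 1; A1 → 2 2 A1' | 2 A1 A1' | S 3 A1'; A1' → 1 3 A1' | 2 A1' | ε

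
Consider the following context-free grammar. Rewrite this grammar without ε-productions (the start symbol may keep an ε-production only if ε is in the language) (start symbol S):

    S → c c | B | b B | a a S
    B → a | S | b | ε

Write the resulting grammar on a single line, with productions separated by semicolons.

Nullable set = {B, S}.
ε ∈ L(G) since S is nullable, so keep S → ε.
Expand every rule over subsets of its nullable positions: S → b B gives b B | b. S → a a S gives a a S | a a.

S → c c | B | b B | b | a a S | a a | ε; B → a | S | b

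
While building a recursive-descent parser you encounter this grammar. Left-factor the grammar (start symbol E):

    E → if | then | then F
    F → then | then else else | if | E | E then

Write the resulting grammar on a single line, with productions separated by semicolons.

E → if | then E'; F → if | then F' | E F''; E' → ε | F; F' → ε | else else; F'' → ε | then

E has alternatives sharing prefix 'then': factor to E → then E' with E' → ε | F.
F has alternatives sharing prefix 'then': factor to F → then F' with F' → ε | else else.
F has alternatives sharing prefix 'E': factor to F → E F'' with F'' → ε | then.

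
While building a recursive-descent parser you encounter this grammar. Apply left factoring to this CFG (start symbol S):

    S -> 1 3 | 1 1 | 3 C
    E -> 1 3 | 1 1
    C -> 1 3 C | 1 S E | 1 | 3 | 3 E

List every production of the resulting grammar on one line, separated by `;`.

S -> 3 C | 1 S'; E -> 1 E'; C -> 1 C' | 3 C''; S' -> 3 | 1; E' -> 3 | 1; C' -> 3 C | S E | epsilon; C'' -> epsilon | E

S has alternatives sharing prefix '1': factor to S → 1 S' with S' → 3 | 1.
E has alternatives sharing prefix '1': factor to E → 1 E' with E' → 3 | 1.
C has alternatives sharing prefix '1': factor to C → 1 C' with C' → 3 C | S E | ε.
C has alternatives sharing prefix '3': factor to C → 3 C'' with C'' → ε | E.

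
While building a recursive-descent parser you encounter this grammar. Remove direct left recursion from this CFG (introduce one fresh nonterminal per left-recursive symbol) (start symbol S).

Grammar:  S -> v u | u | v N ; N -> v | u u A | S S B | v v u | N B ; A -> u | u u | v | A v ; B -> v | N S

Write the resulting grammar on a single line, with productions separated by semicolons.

N, A are directly left-recursive.
For N: α = {B}, β = {v, u u A, S S B, v v u}. Rewrite as N → β N' and N' → α N' | ε.
For A: α = {v}, β = {u, u u, v}. Rewrite as A → β A' and A' → α A' | ε.

S -> v u | u | v N; N -> v N' | u u A N' | S S B N' | v v u N'; A -> u A' | u u A' | v A'; B -> v | N S; N' -> B N' | ε; A' -> v A' | ε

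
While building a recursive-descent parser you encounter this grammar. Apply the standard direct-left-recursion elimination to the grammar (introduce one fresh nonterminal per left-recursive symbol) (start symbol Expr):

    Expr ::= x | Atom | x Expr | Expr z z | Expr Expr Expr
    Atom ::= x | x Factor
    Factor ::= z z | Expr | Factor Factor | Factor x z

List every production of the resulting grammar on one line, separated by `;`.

Expr, Factor are directly left-recursive.
For Expr: α = {z z, Expr Expr}, β = {x, Atom, x Expr}. Rewrite as Expr → β Expr1 and Expr1 → α Expr1 | ε.
For Factor: α = {Factor, x z}, β = {z z, Expr}. Rewrite as Factor → β Factor1 and Factor1 → α Factor1 | ε.

Expr ::= x Expr1 | Atom Expr1 | x Expr Expr1; Atom ::= x | x Factor; Factor ::= z z Factor1 | Expr Factor1; Expr1 ::= z z Expr1 | Expr Expr Expr1 | epsilon; Factor1 ::= Factor Factor1 | x z Factor1 | epsilon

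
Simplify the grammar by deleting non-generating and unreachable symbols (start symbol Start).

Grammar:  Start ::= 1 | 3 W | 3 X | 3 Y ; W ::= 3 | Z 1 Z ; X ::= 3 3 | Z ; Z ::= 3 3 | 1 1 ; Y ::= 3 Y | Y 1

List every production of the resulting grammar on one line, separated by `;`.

Start ::= 1 | 3 W | 3 X; W ::= 3 | Z 1 Z; X ::= 3 3 | Z; Z ::= 3 3 | 1 1

Generating nonterminals: {Start, W, X, Z}.
Reachable from Start after that: {Start, W, X, Z}.
Removed useless symbols: {Y} and every production mentioning them.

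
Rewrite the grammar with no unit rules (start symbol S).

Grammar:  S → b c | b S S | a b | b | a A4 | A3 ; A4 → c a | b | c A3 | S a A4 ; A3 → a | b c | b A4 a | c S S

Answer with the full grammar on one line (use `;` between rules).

S → b c | b S S | a b | b | a A4 | a | b A4 a | c S S; A4 → c a | b | c A3 | S a A4; A3 → a | b c | b A4 a | c S S

Unit pairs: S ⇒* {A3}.
For each unit pair (A, B), copy every non-unit production of B to A, then drop all unit productions.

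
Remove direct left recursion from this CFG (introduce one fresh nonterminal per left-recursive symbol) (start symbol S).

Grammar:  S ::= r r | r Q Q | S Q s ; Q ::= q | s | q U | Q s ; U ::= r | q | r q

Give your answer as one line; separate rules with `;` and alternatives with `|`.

S, Q are directly left-recursive.
For S: α = {Q s}, β = {r r, r Q Q}. Rewrite as S → β S' and S' → α S' | ε.
For Q: α = {s}, β = {q, s, q U}. Rewrite as Q → β Q' and Q' → α Q' | ε.

S ::= r r S' | r Q Q S'; Q ::= q Q' | s Q' | q U Q'; U ::= r | q | r q; S' ::= Q s S' | ε; Q' ::= s Q' | ε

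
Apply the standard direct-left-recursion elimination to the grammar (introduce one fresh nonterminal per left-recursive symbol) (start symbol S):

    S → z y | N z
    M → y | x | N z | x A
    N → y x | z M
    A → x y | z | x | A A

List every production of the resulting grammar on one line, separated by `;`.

Directly left-recursive nonterminal: A.
For A: α = {A}, β = {x y, z, x}. Rewrite as A → β A' and A' → α A' | ε.

S → z y | N z; M → y | x | N z | x A; N → y x | z M; A → x y A' | z A' | x A'; A' → A A' | ε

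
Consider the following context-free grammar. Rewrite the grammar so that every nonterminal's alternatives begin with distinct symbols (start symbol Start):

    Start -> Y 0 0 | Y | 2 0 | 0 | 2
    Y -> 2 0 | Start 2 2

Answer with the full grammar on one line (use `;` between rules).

Start has alternatives sharing prefix 'Y': factor to Start → Y Start1 with Start1 → 0 0 | ε.
Start has alternatives sharing prefix '2': factor to Start → 2 Start2 with Start2 → 0 | ε.

Start -> 0 | Y Start1 | 2 Start2; Y -> 2 0 | Start 2 2; Start1 -> 0 0 | ε; Start2 -> 0 | ε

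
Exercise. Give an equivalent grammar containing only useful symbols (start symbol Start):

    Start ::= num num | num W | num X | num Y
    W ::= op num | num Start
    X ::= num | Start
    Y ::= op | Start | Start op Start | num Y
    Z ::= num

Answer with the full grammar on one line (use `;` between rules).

Generating nonterminals: {Start, W, X, Y, Z}.
Reachable from Start after that: {Start, W, X, Y}.
Removed useless symbols: {Z} and every production mentioning them.

Start ::= num num | num W | num X | num Y; W ::= op num | num Start; X ::= num | Start; Y ::= op | Start | Start op Start | num Y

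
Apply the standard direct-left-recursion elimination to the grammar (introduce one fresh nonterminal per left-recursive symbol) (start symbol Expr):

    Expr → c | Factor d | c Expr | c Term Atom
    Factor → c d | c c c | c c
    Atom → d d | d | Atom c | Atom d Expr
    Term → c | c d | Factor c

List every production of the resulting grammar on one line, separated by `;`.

Left recursion appears on Atom.
For Atom: α = {c, d Expr}, β = {d d, d}. Rewrite as Atom → β Atom1 and Atom1 → α Atom1 | ε.

Expr → c | Factor d | c Expr | c Term Atom; Factor → c d | c c c | c c; Atom → d d Atom1 | d Atom1; Term → c | c d | Factor c; Atom1 → c Atom1 | d Expr Atom1 | ε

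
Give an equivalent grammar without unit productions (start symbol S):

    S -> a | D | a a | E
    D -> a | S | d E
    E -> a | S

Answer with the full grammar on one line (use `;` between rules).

S -> a | d E | a a; D -> a | a a | d E; E -> a | d E | a a

Unit pairs: D ⇒* {E, S}; E ⇒* {D, S}; S ⇒* {D, E}.
Replace each nonterminal's rules with the union of the non-unit rules of every nonterminal it unit-derives.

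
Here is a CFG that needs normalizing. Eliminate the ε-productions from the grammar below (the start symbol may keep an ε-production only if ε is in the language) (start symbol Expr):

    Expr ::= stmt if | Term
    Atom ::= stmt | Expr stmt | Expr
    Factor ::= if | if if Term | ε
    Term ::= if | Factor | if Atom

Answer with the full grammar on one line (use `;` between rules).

Expr ::= stmt if | Term | ε; Atom ::= stmt | Expr stmt | Expr; Factor ::= if | if if Term | if if; Term ::= if | Factor | if Atom

The nullable symbols are {Atom, Expr, Factor, Term}.
ε ∈ L(G) since Expr is nullable, so keep Expr → ε.
For each production, add variants omitting each subset of nullable occurrences: Factor → if if Term gives if if Term | if if.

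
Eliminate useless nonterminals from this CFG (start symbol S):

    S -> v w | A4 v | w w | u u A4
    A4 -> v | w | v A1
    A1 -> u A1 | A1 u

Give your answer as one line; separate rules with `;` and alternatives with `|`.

S -> v w | A4 v | w w | u u A4; A4 -> v | w

Generating nonterminals: {A4, S}.
Reachable from S after that: {A4, S}.
Removed useless symbols: {A1} and every production mentioning them.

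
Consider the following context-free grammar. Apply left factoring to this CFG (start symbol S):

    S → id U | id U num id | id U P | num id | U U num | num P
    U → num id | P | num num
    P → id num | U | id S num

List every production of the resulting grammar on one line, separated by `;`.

S has alternatives sharing prefix 'id U': factor to S → id U S' with S' → ε | num id | P.
S has alternatives sharing prefix 'num': factor to S → num S'' with S'' → id | P.
U has alternatives sharing prefix 'num': factor to U → num U' with U' → id | num.
P has alternatives sharing prefix 'id': factor to P → id P' with P' → num | S num.

S → U U num | id U S' | num S''; U → P | num U'; P → U | id P'; S' → ε | num id | P; S'' → id | P; U' → id | num; P' → num | S num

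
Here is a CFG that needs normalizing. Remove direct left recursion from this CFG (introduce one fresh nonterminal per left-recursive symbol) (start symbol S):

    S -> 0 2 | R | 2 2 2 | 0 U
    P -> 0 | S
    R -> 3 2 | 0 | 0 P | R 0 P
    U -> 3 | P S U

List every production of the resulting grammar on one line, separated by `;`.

S -> 0 2 | R | 2 2 2 | 0 U; P -> 0 | S; R -> 3 2 R' | 0 R' | 0 P R'; U -> 3 | P S U; R' -> 0 P R' | ε

Left recursion appears on R.
For R: α = {0 P}, β = {3 2, 0, 0 P}. Rewrite as R → β R' and R' → α R' | ε.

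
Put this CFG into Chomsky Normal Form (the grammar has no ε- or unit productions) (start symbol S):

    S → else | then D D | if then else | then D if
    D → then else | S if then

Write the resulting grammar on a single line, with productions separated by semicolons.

S → else | X1 Y1 | X2 Y2 | X1 Y3; D → X1 X3 | S Y4; X1 → then; X2 → if; X3 → else; Y1 → D D; Y2 → X1 X3; Y3 → D X2; Y4 → X2 X1

Introduce a nonterminal for each terminal appearing in a rule of length ≥ 2: X1 → then, X2 → if, X3 → else.
Binarize each right-hand side of length ≥ 3 by chaining fresh nonterminals (Y1, Y2, …): affected rules were S → X1 D D; S → X2 X1 X3; S → X1 D X2; D → S X2 X1.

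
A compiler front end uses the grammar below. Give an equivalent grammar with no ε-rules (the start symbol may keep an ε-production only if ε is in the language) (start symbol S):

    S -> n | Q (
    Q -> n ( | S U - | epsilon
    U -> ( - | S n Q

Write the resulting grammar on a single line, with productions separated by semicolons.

Nullable set = {Q}.
ε ∉ L(G), so no ε-production is kept.
Expand every rule over subsets of its nullable positions: S → Q ( gives Q ( | (. U → S n Q gives S n Q | S n.

S -> n | Q ( | (; Q -> n ( | S U -; U -> ( - | S n Q | S n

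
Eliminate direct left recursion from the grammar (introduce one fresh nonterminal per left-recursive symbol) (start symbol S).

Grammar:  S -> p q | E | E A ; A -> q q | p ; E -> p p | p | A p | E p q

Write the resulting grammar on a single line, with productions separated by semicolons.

S -> p q | E | E A; A -> q q | p; E -> p p E' | p E' | A p E'; E' -> p q E' | eps

E is directly left-recursive.
For E: α = {p q}, β = {p p, p, A p}. Rewrite as E → β E' and E' → α E' | ε.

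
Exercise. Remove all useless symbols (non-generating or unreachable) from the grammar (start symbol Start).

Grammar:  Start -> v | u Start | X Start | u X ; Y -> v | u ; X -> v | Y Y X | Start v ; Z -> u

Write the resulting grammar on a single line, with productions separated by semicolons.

Generating nonterminals: {Start, X, Y, Z}.
Reachable from Start after that: {Start, X, Y}.
Removed useless symbols: {Z} and every production mentioning them.

Start -> v | u Start | X Start | u X; Y -> v | u; X -> v | Y Y X | Start v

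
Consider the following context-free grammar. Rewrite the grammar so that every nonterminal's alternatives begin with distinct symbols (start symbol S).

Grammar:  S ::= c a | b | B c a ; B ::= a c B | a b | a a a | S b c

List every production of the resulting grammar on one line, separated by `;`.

B has alternatives sharing prefix 'a': factor to B → a B' with B' → c B | b | a a.

S ::= c a | b | B c a; B ::= S b c | a B'; B' ::= c B | b | a a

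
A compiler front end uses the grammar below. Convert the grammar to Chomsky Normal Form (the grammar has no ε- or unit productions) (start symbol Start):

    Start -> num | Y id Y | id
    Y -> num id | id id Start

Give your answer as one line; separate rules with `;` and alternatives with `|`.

Introduce a nonterminal for each terminal appearing in a rule of length ≥ 2: X1 → id, X2 → num.
Binarize each right-hand side of length ≥ 3 by chaining fresh nonterminals (Y1, Y2, …): affected rules were Start → Y X1 Y; Y → X1 X1 Start.

Start -> num | Y Y1 | id; Y -> X2 X1 | X1 Y2; X1 -> id; X2 -> num; Y1 -> X1 Y; Y2 -> X1 Start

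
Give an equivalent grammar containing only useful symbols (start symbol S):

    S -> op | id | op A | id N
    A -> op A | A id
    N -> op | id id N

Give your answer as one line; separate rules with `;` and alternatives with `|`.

S -> op | id | id N; N -> op | id id N

Generating nonterminals: {N, S}.
Reachable from S after that: {N, S}.
Removed useless symbols: {A} and every production mentioning them.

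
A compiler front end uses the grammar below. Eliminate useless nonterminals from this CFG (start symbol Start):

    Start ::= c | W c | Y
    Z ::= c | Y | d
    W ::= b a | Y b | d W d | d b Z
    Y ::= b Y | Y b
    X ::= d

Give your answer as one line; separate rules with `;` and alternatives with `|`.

Start ::= c | W c; Z ::= c | d; W ::= b a | d W d | d b Z

Generating nonterminals: {Start, W, X, Z}.
Reachable from Start after that: {Start, W, Z}.
Removed useless symbols: {X, Y} and every production mentioning them.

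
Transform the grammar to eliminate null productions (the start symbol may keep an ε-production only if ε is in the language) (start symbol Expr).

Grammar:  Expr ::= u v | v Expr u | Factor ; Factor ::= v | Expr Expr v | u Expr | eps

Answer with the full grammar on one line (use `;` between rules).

Nullable set = {Expr, Factor}.
ε ∈ L(G) since Expr is nullable, so keep Expr → ε.
Add the nullable-subset variants: Expr → v Expr u gives v Expr u | v u. Factor → Expr Expr v gives Expr Expr v | Expr v. Factor → u Expr gives u Expr | u.

Expr ::= u v | v Expr u | v u | Factor | eps; Factor ::= v | Expr Expr v | Expr v | u Expr | u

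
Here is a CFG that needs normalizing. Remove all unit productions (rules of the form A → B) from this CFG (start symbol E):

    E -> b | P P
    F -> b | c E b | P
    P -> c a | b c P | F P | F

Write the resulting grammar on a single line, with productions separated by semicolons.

E -> b | P P; F -> b | c E b | c a | b c P | F P; P -> b | c E b | c a | b c P | F P

Unit pairs: F ⇒* {P}; P ⇒* {F}.
For each unit pair (A, B), copy every non-unit production of B to A, then drop all unit productions.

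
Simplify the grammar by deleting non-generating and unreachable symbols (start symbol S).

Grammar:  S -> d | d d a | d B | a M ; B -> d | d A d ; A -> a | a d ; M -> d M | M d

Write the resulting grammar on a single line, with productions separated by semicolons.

S -> d | d d a | d B; B -> d | d A d; A -> a | a d

Generating nonterminals: {A, B, S}.
Reachable from S after that: {A, B, S}.
Removed useless symbols: {M} and every production mentioning them.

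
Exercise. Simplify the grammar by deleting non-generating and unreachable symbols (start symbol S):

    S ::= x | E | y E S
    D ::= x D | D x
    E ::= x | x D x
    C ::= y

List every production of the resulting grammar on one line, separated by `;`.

S ::= x | E | y E S; E ::= x

Generating nonterminals: {C, E, S}.
Reachable from S after that: {E, S}.
Removed useless symbols: {C, D} and every production mentioning them.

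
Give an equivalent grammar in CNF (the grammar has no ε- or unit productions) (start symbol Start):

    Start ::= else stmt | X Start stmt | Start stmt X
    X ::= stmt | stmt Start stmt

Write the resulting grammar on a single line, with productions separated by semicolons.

Start ::= X1 X2 | X Y1 | Start Y2; X ::= stmt | X2 Y3; X1 ::= else; X2 ::= stmt; Y1 ::= Start X2; Y2 ::= X2 X; Y3 ::= Start X2

Introduce a nonterminal for each terminal appearing in a rule of length ≥ 2: X1 → else, X2 → stmt.
Binarize each right-hand side of length ≥ 3 by chaining fresh nonterminals (Y1, Y2, …): affected rules were Start → X Start X2; Start → Start X2 X; X → X2 Start X2.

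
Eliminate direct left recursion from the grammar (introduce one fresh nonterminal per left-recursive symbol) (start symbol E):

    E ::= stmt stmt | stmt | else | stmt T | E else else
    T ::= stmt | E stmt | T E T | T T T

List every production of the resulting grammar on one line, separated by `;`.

E ::= stmt stmt E' | stmt E' | else E' | stmt T E'; T ::= stmt T' | E stmt T'; E' ::= else else E' | ε; T' ::= E T T' | T T T' | ε

E, T are directly left-recursive.
For E: α = {else else}, β = {stmt stmt, stmt, else, stmt T}. Rewrite as E → β E' and E' → α E' | ε.
For T: α = {E T, T T}, β = {stmt, E stmt}. Rewrite as T → β T' and T' → α T' | ε.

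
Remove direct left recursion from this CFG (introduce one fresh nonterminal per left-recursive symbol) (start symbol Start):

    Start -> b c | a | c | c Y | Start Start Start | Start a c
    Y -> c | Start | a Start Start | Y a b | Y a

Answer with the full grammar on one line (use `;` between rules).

Start -> b c Start1 | a Start1 | c Start1 | c Y Start1; Y -> c Y1 | Start Y1 | a Start Start Y1; Start1 -> Start Start Start1 | a c Start1 | ε; Y1 -> a b Y1 | a Y1 | ε

Directly left-recursive nonterminals: Start, Y.
For Start: α = {Start Start, a c}, β = {b c, a, c, c Y}. Rewrite as Start → β Start1 and Start1 → α Start1 | ε.
For Y: α = {a b, a}, β = {c, Start, a Start Start}. Rewrite as Y → β Y1 and Y1 → α Y1 | ε.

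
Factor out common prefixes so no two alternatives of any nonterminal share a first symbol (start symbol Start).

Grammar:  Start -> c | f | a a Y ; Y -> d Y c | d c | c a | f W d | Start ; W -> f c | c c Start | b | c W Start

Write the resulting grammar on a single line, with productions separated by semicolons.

Y has alternatives sharing prefix 'd': factor to Y → d Y1 with Y1 → Y c | c.
W has alternatives sharing prefix 'c': factor to W → c W1 with W1 → c Start | W Start.

Start -> c | f | a a Y; Y -> c a | f W d | Start | d Y1; W -> f c | b | c W1; Y1 -> Y c | c; W1 -> c Start | W Start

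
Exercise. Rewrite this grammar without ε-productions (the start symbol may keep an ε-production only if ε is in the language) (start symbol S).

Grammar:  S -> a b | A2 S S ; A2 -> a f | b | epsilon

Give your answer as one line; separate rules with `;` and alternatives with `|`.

S -> a b | A2 S S | S S; A2 -> a f | b

Nullable set = {A2}.
ε ∉ L(G), so no ε-production is kept.
For each production, add variants omitting each subset of nullable occurrences: S → A2 S S gives A2 S S | S S.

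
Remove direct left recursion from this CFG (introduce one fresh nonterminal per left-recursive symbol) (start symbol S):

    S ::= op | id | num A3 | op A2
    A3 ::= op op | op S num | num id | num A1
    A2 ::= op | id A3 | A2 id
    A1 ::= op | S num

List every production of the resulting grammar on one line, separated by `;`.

Directly left-recursive nonterminal: A2.
For A2: α = {id}, β = {op, id A3}. Rewrite as A2 → β A2' and A2' → α A2' | ε.

S ::= op | id | num A3 | op A2; A3 ::= op op | op S num | num id | num A1; A2 ::= op A2' | id A3 A2'; A1 ::= op | S num; A2' ::= id A2' | eps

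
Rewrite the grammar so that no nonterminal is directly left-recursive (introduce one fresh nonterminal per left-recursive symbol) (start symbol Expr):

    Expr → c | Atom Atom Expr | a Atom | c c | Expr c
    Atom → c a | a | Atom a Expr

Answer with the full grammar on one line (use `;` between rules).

Directly left-recursive nonterminals: Expr, Atom.
For Expr: α = {c}, β = {c, Atom Atom Expr, a Atom, c c}. Rewrite as Expr → β Expr1 and Expr1 → α Expr1 | ε.
For Atom: α = {a Expr}, β = {c a, a}. Rewrite as Atom → β Atom1 and Atom1 → α Atom1 | ε.

Expr → c Expr1 | Atom Atom Expr Expr1 | a Atom Expr1 | c c Expr1; Atom → c a Atom1 | a Atom1; Expr1 → c Expr1 | ε; Atom1 → a Expr Atom1 | ε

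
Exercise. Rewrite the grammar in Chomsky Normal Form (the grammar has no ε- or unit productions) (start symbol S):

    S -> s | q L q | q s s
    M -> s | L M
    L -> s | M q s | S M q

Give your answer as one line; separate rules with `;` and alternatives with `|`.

S -> s | X1 Y1 | X1 Y2; M -> s | L M; L -> s | M Y3 | S Y4; X1 -> q; X2 -> s; Y1 -> L X1; Y2 -> X2 X2; Y3 -> X1 X2; Y4 -> M X1

Introduce a nonterminal for each terminal appearing in a rule of length ≥ 2: X1 → q, X2 → s.
Binarize each right-hand side of length ≥ 3 by chaining fresh nonterminals (Y1, Y2, …): affected rules were S → X1 L X1; S → X1 X2 X2; L → M X1 X2; L → S M X1.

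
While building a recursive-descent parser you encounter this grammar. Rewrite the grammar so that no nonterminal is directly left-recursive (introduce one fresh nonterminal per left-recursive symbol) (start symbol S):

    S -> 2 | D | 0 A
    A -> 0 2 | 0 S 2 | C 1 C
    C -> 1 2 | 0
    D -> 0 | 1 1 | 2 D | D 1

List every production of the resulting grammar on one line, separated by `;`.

Left recursion appears on D.
For D: α = {1}, β = {0, 1 1, 2 D}. Rewrite as D → β D' and D' → α D' | ε.

S -> 2 | D | 0 A; A -> 0 2 | 0 S 2 | C 1 C; C -> 1 2 | 0; D -> 0 D' | 1 1 D' | 2 D D'; D' -> 1 D' | ε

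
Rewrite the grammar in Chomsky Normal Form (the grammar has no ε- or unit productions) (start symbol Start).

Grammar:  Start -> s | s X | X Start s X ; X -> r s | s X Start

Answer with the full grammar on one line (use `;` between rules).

Introduce a nonterminal for each terminal appearing in a rule of length ≥ 2: X1 → s, X2 → r.
Binarize each right-hand side of length ≥ 3 by chaining fresh nonterminals (Y1, Y2, …): affected rules were Start → X Start X1 X; X → X1 X Start.

Start -> s | X1 X | X Y1; X -> X2 X1 | X1 Y3; X1 -> s; X2 -> r; Y1 -> Start Y2; Y2 -> X1 X; Y3 -> X Start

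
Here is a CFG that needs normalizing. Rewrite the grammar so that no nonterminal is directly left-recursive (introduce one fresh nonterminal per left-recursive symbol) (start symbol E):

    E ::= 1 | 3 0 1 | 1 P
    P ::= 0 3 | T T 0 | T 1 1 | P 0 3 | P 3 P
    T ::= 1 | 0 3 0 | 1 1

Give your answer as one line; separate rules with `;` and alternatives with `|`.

Left recursion appears on P.
For P: α = {0 3, 3 P}, β = {0 3, T T 0, T 1 1}. Rewrite as P → β P' and P' → α P' | ε.

E ::= 1 | 3 0 1 | 1 P; P ::= 0 3 P' | T T 0 P' | T 1 1 P'; T ::= 1 | 0 3 0 | 1 1; P' ::= 0 3 P' | 3 P P' | ε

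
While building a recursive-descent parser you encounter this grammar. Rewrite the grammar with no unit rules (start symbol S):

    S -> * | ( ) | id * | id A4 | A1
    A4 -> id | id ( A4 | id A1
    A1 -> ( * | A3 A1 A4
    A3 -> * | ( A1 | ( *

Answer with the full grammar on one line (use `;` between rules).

S -> ( * | A3 A1 A4 | * | ( ) | id * | id A4; A4 -> id | id ( A4 | id A1; A1 -> ( * | A3 A1 A4; A3 -> * | ( A1 | ( *

Unit pairs: S ⇒* {A1}.
For every A with A ⇒* B via unit rules, add B's non-unit alternatives to A; then delete every rule of the form X → Y.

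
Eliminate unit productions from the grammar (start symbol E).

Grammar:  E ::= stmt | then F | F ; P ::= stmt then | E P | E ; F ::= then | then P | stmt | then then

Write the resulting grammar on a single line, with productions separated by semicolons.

Unit pairs: E ⇒* {F}; P ⇒* {E, F}.
For every A with A ⇒* B via unit rules, add B's non-unit alternatives to A; then delete every rule of the form X → Y.

E ::= stmt | then F | then | then P | then then; P ::= stmt | then F | stmt then | E P | then | then P | then then; F ::= then | then P | stmt | then then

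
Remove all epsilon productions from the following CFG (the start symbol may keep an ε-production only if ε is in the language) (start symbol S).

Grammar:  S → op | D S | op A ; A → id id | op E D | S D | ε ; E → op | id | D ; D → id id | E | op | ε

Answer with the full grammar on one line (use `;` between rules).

Nullable set = {A, D, E}.
ε ∉ L(G), so no ε-production is kept.
Add the nullable-subset variants: A → op E D gives op E D | op E | op D | op. A → S D gives S D | S.

S → op | D S | op A; A → id id | op E D | op E | op D | op | S D | S; E → op | id | D; D → id id | E | op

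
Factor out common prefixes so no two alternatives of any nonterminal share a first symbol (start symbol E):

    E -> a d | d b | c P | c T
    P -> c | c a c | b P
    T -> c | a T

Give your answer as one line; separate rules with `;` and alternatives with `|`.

E -> a d | d b | c E'; P -> b P | c P'; T -> c | a T; E' -> P | T; P' -> ε | a c

E has alternatives sharing prefix 'c': factor to E → c E' with E' → P | T.
P has alternatives sharing prefix 'c': factor to P → c P' with P' → ε | a c.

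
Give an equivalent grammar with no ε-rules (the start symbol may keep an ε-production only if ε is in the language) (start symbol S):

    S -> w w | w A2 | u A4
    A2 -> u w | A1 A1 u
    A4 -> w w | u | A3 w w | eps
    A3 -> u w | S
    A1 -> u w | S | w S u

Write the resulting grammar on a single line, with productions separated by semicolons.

Nullable nonterminals: {A4}.
ε ∉ L(G), so no ε-production is kept.
For each production, add variants omitting each subset of nullable occurrences: S → u A4 gives u A4 | u.

S -> w w | w A2 | u A4 | u; A2 -> u w | A1 A1 u; A4 -> w w | u | A3 w w; A3 -> u w | S; A1 -> u w | S | w S u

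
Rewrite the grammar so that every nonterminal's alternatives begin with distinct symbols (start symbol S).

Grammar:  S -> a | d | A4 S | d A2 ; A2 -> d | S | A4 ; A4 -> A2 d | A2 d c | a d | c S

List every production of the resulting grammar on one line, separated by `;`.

S -> a | A4 S | d S'; A2 -> d | S | A4; A4 -> a d | c S | A2 d A4'; S' -> eps | A2; A4' -> eps | c

S has alternatives sharing prefix 'd': factor to S → d S' with S' → ε | A2.
A4 has alternatives sharing prefix 'A2 d': factor to A4 → A2 d A4' with A4' → ε | c.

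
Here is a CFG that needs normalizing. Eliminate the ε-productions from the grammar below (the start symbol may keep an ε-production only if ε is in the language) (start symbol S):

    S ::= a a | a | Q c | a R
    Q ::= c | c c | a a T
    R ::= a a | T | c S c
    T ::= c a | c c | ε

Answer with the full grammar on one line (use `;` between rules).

Nullable set = {R, T}.
ε ∉ L(G), so no ε-production is kept.
For each production, add variants omitting each subset of nullable occurrences: Q → a a T gives a a T | a a.

S ::= a a | a | Q c | a R; Q ::= c | c c | a a T | a a; R ::= a a | T | c S c; T ::= c a | c c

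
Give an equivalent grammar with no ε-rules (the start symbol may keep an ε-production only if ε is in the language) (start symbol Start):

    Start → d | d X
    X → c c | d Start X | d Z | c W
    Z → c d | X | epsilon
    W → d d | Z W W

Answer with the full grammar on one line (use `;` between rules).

Nullable nonterminals: {Z}.
ε ∉ L(G), so no ε-production is kept.
Expand every rule over subsets of its nullable positions: X → d Z gives d Z | d. W → Z W W gives Z W W | W W.

Start → d | d X; X → c c | d Start X | d Z | d | c W; Z → c d | X; W → d d | Z W W | W W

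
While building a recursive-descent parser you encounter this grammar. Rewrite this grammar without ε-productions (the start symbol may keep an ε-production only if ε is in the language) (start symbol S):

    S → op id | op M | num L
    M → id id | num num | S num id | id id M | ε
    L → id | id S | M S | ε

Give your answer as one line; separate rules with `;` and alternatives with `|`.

S → op id | op M | op | num L | num; M → id id | num num | S num id | id id M; L → id | id S | M S | S

Nullable set = {L, M}.
ε ∉ L(G), so no ε-production is kept.
Add the nullable-subset variants: S → op M gives op M | op. S → num L gives num L | num. L → M S gives M S | S.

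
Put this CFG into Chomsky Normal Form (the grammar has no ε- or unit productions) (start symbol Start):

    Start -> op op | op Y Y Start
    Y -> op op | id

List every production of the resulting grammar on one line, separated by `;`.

Start -> X1 X1 | X1 Y1; Y -> X1 X1 | id; X1 -> op; Y1 -> Y Y2; Y2 -> Y Start

Introduce a nonterminal for each terminal appearing in a rule of length ≥ 2: X1 → op.
Binarize each right-hand side of length ≥ 3 by chaining fresh nonterminals (Y1, Y2, …): affected rules were Start → X1 Y Y Start.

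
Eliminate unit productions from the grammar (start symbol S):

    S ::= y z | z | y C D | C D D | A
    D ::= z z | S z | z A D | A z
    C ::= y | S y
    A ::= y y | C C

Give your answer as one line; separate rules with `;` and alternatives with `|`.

Unit pairs: S ⇒* {A}.
Replace each nonterminal's rules with the union of the non-unit rules of every nonterminal it unit-derives.

S ::= y z | z | y C D | C D D | y y | C C; D ::= z z | S z | z A D | A z; C ::= y | S y; A ::= y y | C C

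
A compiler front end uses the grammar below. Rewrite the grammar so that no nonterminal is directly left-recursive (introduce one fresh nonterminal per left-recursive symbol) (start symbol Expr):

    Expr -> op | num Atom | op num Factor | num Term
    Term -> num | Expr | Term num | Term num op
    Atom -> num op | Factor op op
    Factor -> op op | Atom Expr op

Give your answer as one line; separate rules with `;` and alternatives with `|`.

Expr -> op | num Atom | op num Factor | num Term; Term -> num Term1 | Expr Term1; Atom -> num op | Factor op op; Factor -> op op | Atom Expr op; Term1 -> num Term1 | num op Term1 | ε

Directly left-recursive nonterminal: Term.
For Term: α = {num, num op}, β = {num, Expr}. Rewrite as Term → β Term1 and Term1 → α Term1 | ε.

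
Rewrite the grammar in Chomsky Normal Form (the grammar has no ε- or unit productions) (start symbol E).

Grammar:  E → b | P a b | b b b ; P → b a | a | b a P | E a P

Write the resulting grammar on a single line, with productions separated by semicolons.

Introduce a nonterminal for each terminal appearing in a rule of length ≥ 2: X1 → a, X2 → b.
Binarize each right-hand side of length ≥ 3 by chaining fresh nonterminals (Y1, Y2, …): affected rules were E → P X1 X2; E → X2 X2 X2; P → X2 X1 P; P → E X1 P.

E → b | P Y1 | X2 Y2; P → X2 X1 | a | X2 Y3 | E Y4; X1 → a; X2 → b; Y1 → X1 X2; Y2 → X2 X2; Y3 → X1 P; Y4 → X1 P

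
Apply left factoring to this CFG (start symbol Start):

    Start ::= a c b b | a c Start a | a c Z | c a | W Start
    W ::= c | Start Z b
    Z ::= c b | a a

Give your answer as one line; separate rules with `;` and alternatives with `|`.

Start has alternatives sharing prefix 'a c': factor to Start → a c Start1 with Start1 → b b | Start a | Z.

Start ::= c a | W Start | a c Start1; W ::= c | Start Z b; Z ::= c b | a a; Start1 ::= b b | Start a | Z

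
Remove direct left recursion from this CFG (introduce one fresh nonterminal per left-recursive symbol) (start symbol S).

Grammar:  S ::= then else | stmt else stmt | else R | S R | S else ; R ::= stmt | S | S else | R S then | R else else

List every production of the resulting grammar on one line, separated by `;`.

Directly left-recursive nonterminals: S, R.
For S: α = {R, else}, β = {then else, stmt else stmt, else R}. Rewrite as S → β S' and S' → α S' | ε.
For R: α = {S then, else else}, β = {stmt, S, S else}. Rewrite as R → β R' and R' → α R' | ε.

S ::= then else S' | stmt else stmt S' | else R S'; R ::= stmt R' | S R' | S else R'; S' ::= R S' | else S' | eps; R' ::= S then R' | else else R' | eps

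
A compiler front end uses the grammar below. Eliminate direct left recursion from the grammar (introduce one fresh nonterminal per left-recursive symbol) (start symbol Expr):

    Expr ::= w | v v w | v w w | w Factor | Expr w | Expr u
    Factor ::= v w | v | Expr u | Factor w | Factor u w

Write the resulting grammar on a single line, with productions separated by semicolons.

Directly left-recursive nonterminals: Expr, Factor.
For Expr: α = {w, u}, β = {w, v v w, v w w, w Factor}. Rewrite as Expr → β Expr1 and Expr1 → α Expr1 | ε.
For Factor: α = {w, u w}, β = {v w, v, Expr u}. Rewrite as Factor → β Factor1 and Factor1 → α Factor1 | ε.

Expr ::= w Expr1 | v v w Expr1 | v w w Expr1 | w Factor Expr1; Factor ::= v w Factor1 | v Factor1 | Expr u Factor1; Expr1 ::= w Expr1 | u Expr1 | ε; Factor1 ::= w Factor1 | u w Factor1 | ε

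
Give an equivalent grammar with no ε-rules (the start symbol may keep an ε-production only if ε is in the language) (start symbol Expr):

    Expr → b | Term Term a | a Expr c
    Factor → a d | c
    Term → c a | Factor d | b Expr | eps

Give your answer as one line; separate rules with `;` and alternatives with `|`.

Nullable set = {Term}.
ε ∉ L(G), so no ε-production is kept.
Add the nullable-subset variants: Expr → Term Term a gives Term Term a | Term a | a.

Expr → b | Term Term a | Term a | a | a Expr c; Factor → a d | c; Term → c a | Factor d | b Expr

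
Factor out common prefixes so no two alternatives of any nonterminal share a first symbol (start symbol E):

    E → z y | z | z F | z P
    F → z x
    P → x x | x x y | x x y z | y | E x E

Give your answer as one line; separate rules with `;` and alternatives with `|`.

E has alternatives sharing prefix 'z': factor to E → z E' with E' → y | ε | F | P.
P has alternatives sharing prefix 'x x': factor to P → x x P' with P' → ε | y | y z.
P' has alternatives sharing prefix 'y': factor to P' → y P'' with P'' → ε | z.

E → z E'; F → z x; P → y | E x E | x x P'; E' → y | ε | F | P; P' → ε | y P''; P'' → ε | z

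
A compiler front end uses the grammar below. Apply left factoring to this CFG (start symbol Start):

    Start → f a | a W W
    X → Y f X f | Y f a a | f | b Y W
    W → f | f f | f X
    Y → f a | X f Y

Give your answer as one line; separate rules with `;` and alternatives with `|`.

Start → f a | a W W; X → f | b Y W | Y f X1; W → f W1; Y → f a | X f Y; X1 → X f | a a; W1 → epsilon | f | X

X has alternatives sharing prefix 'Y f': factor to X → Y f X1 with X1 → X f | a a.
W has alternatives sharing prefix 'f': factor to W → f W1 with W1 → ε | f | X.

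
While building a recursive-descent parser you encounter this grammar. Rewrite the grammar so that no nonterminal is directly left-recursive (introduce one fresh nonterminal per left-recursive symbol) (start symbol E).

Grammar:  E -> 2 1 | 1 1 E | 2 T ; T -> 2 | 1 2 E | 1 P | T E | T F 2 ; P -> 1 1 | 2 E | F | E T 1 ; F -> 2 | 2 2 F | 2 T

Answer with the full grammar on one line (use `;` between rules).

T is directly left-recursive.
For T: α = {E, F 2}, β = {2, 1 2 E, 1 P}. Rewrite as T → β T' and T' → α T' | ε.

E -> 2 1 | 1 1 E | 2 T; T -> 2 T' | 1 2 E T' | 1 P T'; P -> 1 1 | 2 E | F | E T 1; F -> 2 | 2 2 F | 2 T; T' -> E T' | F 2 T' | ε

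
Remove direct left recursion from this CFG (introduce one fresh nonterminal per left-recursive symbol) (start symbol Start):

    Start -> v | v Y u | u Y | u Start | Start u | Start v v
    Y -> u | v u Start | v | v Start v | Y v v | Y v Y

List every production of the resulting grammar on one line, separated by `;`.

Directly left-recursive nonterminals: Start, Y.
For Start: α = {u, v v}, β = {v, v Y u, u Y, u Start}. Rewrite as Start → β Start1 and Start1 → α Start1 | ε.
For Y: α = {v v, v Y}, β = {u, v u Start, v, v Start v}. Rewrite as Y → β Y1 and Y1 → α Y1 | ε.

Start -> v Start1 | v Y u Start1 | u Y Start1 | u Start Start1; Y -> u Y1 | v u Start Y1 | v Y1 | v Start v Y1; Start1 -> u Start1 | v v Start1 | epsilon; Y1 -> v v Y1 | v Y Y1 | epsilon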